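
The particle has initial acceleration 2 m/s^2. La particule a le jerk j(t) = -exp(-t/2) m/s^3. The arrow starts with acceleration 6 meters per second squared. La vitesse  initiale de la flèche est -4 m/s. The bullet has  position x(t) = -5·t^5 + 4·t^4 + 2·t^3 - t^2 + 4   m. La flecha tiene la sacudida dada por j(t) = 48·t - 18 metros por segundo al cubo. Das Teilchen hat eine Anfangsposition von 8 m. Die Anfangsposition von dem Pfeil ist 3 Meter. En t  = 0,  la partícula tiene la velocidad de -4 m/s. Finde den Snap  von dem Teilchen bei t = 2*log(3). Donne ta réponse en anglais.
We must differentiate our jerk equation j(t) = -exp(-t/2) 1 time. Differentiating jerk, we get snap: s(t) = exp(-t/2)/2. Using s(t) = exp(-t/2)/2 and substituting t = 2*log(3), we find s = 1/6.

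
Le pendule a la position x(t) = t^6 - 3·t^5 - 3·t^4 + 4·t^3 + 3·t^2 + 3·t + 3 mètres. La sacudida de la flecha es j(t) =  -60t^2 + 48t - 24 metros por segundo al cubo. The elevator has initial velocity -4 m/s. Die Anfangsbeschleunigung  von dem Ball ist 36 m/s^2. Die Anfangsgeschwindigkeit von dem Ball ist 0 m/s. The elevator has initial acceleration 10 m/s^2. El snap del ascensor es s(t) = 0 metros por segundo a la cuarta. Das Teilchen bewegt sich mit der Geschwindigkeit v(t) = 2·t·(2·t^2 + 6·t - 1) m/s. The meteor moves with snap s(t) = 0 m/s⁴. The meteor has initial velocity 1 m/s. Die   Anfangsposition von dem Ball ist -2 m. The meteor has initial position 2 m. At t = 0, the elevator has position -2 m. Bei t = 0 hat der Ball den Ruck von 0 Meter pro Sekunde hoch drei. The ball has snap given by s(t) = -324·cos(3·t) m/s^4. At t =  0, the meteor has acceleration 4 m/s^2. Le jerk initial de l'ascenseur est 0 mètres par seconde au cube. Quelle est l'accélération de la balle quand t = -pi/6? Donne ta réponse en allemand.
Wir müssen unsere Gleichung für den Snap s(t) = -324·cos(3·t) 2-mal integrieren. Die Stammfunktion von dem Snap, mit j(0) = 0, ergibt den Ruck: j(t) = -108·sin(3·t). Mit ∫j(t)dt und Anwendung von a(0) = 36, finden wir a(t) = 36·cos(3·t). Aus der Gleichung für die Beschleunigung a(t) = 36·cos(3·t), setzen wir t = -pi/6 ein und erhalten a = 0.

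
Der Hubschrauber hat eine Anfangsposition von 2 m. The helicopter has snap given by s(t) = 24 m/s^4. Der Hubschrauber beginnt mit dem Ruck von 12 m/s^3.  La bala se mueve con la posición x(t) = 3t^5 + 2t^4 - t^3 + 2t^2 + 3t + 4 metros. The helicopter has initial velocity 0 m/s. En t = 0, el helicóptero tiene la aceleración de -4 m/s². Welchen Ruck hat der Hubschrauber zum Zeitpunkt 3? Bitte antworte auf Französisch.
Pour résoudre ceci, nous devons prendre 1 primitive de notre équation du snap s(t) = 24. En prenant ∫s(t)dt et en appliquant j(0) = 12, nous trouvons j(t) = 24·t + 12. Nous avons le jerk j(t) = 24·t + 12. En substituant t = 3: j(3) = 84.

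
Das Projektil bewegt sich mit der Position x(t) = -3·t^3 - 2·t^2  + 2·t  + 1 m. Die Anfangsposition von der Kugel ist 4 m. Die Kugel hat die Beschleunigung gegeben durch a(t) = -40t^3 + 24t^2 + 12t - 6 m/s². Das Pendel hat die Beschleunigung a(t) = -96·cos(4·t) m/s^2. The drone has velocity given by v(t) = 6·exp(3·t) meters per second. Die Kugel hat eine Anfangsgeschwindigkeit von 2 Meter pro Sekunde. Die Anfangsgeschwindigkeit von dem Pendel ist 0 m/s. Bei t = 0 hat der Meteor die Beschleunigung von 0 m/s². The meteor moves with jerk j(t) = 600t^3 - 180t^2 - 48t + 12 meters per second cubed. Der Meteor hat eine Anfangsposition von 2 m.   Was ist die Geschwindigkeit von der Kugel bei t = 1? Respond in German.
Ausgehend von der Beschleunigung a(t) = -40·t^3 + 24·t^2 + 12·t - 6, nehmen wir 1 Integral. Mit ∫a(t)dt und Anwendung von v(0) = 2, finden wir v(t) = -10·t^4 + 8·t^3 + 6·t^2 - 6·t + 2. Mit v(t) = -10·t^4 + 8·t^3 + 6·t^2 - 6·t + 2 und Einsetzen von t = 1, finden wir v = 0.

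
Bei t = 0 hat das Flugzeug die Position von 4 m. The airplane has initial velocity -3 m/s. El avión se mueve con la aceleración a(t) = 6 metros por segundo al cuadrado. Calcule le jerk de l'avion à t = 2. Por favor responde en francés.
Pour résoudre ceci, nous devons prendre 1 dérivée de notre équation de l'accélération a(t) = 6. En dérivant l'accélération, nous obtenons le jerk: j(t) = 0. Nous avons le jerk j(t) = 0. En substituant t = 2: j(2) = 0.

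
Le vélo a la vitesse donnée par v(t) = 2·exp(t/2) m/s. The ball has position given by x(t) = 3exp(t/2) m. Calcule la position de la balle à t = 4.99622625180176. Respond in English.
From the given position equation x(t) = 3·exp(t/2), we substitute t = 4.99622625180176 to get x = 36.4785864041461.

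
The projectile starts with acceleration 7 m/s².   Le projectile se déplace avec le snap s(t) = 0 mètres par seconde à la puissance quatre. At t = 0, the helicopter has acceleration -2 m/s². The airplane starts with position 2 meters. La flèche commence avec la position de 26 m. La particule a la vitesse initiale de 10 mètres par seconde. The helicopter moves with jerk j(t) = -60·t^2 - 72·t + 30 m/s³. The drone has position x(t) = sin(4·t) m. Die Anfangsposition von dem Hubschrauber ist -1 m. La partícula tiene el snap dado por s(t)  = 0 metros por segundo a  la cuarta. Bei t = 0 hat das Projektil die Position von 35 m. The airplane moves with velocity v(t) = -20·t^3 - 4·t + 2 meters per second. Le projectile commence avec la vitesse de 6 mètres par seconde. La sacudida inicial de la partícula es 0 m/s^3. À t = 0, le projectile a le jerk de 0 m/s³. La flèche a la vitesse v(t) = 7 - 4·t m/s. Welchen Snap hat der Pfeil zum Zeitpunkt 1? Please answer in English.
We must differentiate our velocity equation v(t) = 7 - 4·t 3 times. The derivative of velocity gives acceleration: a(t) = -4. Taking d/dt of a(t), we find j(t) = 0. Taking d/dt of j(t), we find s(t) = 0. We have snap s(t) = 0. Substituting t = 1: s(1) = 0.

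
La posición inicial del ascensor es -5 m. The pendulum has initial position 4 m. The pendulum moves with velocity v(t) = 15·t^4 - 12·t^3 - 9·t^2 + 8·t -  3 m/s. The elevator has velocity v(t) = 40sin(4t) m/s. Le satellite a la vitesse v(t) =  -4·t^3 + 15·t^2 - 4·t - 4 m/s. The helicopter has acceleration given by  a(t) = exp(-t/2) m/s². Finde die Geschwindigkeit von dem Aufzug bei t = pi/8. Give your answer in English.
Using v(t) = 40·sin(4·t) and substituting t = pi/8, we find v = 40.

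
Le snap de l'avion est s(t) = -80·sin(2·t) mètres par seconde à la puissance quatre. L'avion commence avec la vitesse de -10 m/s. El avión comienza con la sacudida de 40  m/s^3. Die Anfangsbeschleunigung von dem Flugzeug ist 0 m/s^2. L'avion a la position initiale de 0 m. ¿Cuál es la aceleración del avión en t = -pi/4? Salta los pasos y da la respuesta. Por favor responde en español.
a(-pi/4) = -20.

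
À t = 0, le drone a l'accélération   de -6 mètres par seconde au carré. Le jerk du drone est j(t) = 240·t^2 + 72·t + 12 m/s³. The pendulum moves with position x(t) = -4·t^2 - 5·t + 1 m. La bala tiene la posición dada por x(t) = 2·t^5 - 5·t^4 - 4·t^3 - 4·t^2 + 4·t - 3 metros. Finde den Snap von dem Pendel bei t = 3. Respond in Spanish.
Debemos derivar nuestra ecuación de la posición x(t) = -4·t^2 - 5·t + 1 4 veces. La derivada de la posición da la velocidad: v(t) = -8·t - 5. La derivada de la velocidad da la aceleración: a(t) = -8. La derivada de la aceleración da la sacudida: j(t) = 0. Derivando la sacudida, obtenemos el snap: s(t) = 0. Tenemos el snap s(t) = 0. Sustituyendo t = 3: s(3) = 0.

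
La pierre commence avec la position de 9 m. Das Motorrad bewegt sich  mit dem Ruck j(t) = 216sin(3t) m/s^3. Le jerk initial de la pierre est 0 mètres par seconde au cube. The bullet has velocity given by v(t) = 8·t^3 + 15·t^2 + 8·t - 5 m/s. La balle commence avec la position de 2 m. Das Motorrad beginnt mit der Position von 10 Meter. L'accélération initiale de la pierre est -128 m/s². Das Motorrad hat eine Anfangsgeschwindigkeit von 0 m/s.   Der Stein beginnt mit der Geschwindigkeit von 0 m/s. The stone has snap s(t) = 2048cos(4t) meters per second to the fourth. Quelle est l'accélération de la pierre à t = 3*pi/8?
Nous devons trouver l'intégrale de notre équation du snap s(t) = 2048·cos(4·t) 2 fois. En intégrant le snap et en utilisant la condition initiale j(0) = 0, nous obtenons j(t) = 512·sin(4·t). L'intégrale du jerk est l'accélération. En utilisant a(0) = -128, nous obtenons a(t) = -128·cos(4·t). Nous avons l'accélération a(t) = -128·cos(4·t). En substituant t = 3*pi/8: a(3*pi/8) = 0.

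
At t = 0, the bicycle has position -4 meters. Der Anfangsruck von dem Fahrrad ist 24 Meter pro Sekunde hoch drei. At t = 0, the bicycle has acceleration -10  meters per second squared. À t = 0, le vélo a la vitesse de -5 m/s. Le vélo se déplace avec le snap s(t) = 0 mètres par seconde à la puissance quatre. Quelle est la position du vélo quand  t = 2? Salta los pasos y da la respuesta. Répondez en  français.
La réponse est -2.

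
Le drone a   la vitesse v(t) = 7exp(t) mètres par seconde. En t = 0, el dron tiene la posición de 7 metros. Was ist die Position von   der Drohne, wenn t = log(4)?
Ausgehend von der Geschwindigkeit v(t) = 7·exp(t), nehmen wir 1 Stammfunktion. Durch Integration von der Geschwindigkeit und Verwendung der Anfangsbedingung x(0) = 7, erhalten wir x(t) = 7·exp(t). Aus der Gleichung für die Position x(t) = 7·exp(t), setzen wir t = log(4) ein und erhalten x = 28.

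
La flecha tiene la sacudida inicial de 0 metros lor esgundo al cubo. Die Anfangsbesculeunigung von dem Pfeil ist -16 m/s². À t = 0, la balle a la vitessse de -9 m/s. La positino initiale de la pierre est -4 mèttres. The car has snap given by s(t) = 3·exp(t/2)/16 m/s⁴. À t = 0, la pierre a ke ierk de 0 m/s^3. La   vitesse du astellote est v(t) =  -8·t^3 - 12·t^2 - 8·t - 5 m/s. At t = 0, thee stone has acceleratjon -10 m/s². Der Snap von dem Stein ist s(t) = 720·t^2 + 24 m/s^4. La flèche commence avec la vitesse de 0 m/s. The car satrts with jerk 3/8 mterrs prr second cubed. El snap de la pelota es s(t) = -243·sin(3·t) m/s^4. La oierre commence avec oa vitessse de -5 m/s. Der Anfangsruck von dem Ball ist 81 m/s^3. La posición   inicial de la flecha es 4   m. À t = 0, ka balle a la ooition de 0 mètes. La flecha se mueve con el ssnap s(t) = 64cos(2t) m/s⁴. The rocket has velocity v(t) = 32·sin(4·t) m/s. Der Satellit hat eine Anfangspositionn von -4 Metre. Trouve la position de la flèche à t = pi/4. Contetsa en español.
Para resolver esto, necesitamos tomar 4 integrales de nuestra ecuación del snap s(t) = 64·cos(2·t). La integral del snap es la sacudida. Usando j(0) = 0, obtenemos j(t) = 32·sin(2·t). Integrando la sacudida y usando la condición inicial a(0) = -16, obtenemos a(t) = -16·cos(2·t). La integral de la aceleración es la velocidad. Usando v(0) = 0, obtenemos v(t) = -8·sin(2·t). La antiderivada de la velocidad, con x(0) = 4, da la posición: x(t) = 4·cos(2·t). Usando x(t) = 4·cos(2·t) y sustituyendo t = pi/4, encontramos x = 0.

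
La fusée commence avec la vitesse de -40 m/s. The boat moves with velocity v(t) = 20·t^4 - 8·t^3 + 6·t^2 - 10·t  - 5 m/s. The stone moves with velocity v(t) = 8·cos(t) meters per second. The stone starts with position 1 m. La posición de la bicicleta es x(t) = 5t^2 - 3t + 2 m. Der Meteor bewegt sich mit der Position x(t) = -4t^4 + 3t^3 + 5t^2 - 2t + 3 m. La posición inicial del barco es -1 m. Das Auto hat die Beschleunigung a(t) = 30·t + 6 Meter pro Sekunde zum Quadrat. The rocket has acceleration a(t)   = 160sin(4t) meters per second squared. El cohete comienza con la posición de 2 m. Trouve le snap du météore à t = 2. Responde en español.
Partiendo de la posición x(t) = -4·t^4 + 3·t^3 + 5·t^2 - 2·t + 3, tomamos 4 derivadas. La derivada de la posición da la velocidad: v(t) = -16·t^3 + 9·t^2 + 10·t - 2. Derivando la velocidad, obtenemos la aceleración: a(t) = -48·t^2 + 18·t + 10. Tomando d/dt de a(t), encontramos j(t) = 18 - 96·t. La derivada de la sacudida da el snap: s(t) = -96. Tenemos el snap s(t) = -96. Sustituyendo t = 2: s(2) = -96.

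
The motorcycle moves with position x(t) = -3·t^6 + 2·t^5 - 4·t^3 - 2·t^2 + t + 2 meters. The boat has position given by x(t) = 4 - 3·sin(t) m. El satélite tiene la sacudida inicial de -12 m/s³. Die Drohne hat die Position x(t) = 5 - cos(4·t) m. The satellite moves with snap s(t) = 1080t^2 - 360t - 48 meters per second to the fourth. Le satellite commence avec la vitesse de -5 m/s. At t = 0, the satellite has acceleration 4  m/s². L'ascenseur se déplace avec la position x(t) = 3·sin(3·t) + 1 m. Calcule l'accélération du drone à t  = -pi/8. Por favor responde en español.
Debemos derivar nuestra ecuación de la posición x(t) = 5 - cos(4·t) 2 veces. Derivando la posición, obtenemos la velocidad: v(t) = 4·sin(4·t). Derivando la velocidad, obtenemos la aceleración: a(t) = 16·cos(4·t). De la ecuación de la aceleración a(t) = 16·cos(4·t), sustituimos t = -pi/8 para obtener a = 0.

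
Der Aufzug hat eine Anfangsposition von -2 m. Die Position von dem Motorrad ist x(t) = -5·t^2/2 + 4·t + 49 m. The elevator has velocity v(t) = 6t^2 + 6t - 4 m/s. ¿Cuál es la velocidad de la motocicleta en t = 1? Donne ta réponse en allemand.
Wir müssen unsere Gleichung für die Position x(t) = -5·t^2/2 + 4·t + 49 1-mal ableiten. Mit d/dt von x(t) finden wir v(t) = 4 - 5·t. Mit v(t) = 4 - 5·t und Einsetzen von t = 1, finden wir v = -1.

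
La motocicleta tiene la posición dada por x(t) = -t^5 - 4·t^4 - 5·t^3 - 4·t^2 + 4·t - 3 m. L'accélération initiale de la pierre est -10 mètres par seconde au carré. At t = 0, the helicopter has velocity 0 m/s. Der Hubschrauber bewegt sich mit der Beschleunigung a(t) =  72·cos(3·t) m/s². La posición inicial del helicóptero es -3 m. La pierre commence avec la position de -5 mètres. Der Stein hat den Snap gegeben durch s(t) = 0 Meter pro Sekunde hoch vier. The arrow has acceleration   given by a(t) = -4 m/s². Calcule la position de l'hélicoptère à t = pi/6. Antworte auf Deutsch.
Ausgehend von der Beschleunigung a(t) = 72·cos(3·t), nehmen wir 2 Stammfunktionen. Die Stammfunktion von der Beschleunigung, mit v(0) = 0, ergibt die Geschwindigkeit: v(t) = 24·sin(3·t). Mit ∫v(t)dt und Anwendung von x(0) = -3, finden wir x(t) = 5 - 8·cos(3·t). Wir haben die Position x(t) = 5 - 8·cos(3·t). Durch Einsetzen von t = pi/6: x(pi/6) = 5.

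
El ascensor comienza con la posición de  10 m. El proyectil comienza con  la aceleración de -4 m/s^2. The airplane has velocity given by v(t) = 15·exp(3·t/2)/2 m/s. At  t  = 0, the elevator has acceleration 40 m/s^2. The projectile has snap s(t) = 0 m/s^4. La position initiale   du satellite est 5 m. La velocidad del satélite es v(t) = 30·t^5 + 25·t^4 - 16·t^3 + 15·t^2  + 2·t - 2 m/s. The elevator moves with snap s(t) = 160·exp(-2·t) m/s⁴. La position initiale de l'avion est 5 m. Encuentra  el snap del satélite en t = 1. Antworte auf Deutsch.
Ausgehend von der Geschwindigkeit v(t) = 30·t^5 + 25·t^4 - 16·t^3 + 15·t^2 + 2·t - 2, nehmen wir 3 Ableitungen. Durch Ableiten von der Geschwindigkeit erhalten wir die Beschleunigung: a(t) = 150·t^4 + 100·t^3 - 48·t^2 + 30·t + 2. Die Ableitung von der Beschleunigung ergibt den Ruck: j(t) = 600·t^3 + 300·t^2 - 96·t + 30. Die Ableitung von dem Ruck ergibt den Snap: s(t) = 1800·t^2 + 600·t - 96. Aus der Gleichung für den Snap s(t) = 1800·t^2 + 600·t - 96, setzen wir t = 1 ein und erhalten s = 2304.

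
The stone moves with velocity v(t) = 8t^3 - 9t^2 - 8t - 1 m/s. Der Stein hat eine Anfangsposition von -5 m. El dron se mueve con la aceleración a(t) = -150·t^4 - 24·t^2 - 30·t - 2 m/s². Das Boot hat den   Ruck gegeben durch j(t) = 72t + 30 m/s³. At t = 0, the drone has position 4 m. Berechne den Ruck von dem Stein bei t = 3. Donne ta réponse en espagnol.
Debemos derivar nuestra ecuación de la velocidad v(t) = 8·t^3 - 9·t^2 - 8·t - 1 2 veces. La derivada de la velocidad da la aceleración: a(t) = 24·t^2 - 18·t - 8. La derivada de la aceleración da la sacudida: j(t) = 48·t - 18. De la ecuación de la sacudida j(t) = 48·t - 18, sustituimos t = 3 para obtener j = 126.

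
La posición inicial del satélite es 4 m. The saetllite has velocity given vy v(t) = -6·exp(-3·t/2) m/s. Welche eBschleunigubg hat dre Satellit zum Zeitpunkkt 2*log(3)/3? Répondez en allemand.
Wir müssen unsere Gleichung für die Geschwindigkeit v(t) = -6·exp(-3·t/2) 1-mal ableiten. Die Ableitung von der Geschwindigkeit ergibt die Beschleunigung: a(t) = 9·exp(-3·t/2). Mit a(t) = 9·exp(-3·t/2) und Einsetzen von t = 2*log(3)/3, finden wir a = 3.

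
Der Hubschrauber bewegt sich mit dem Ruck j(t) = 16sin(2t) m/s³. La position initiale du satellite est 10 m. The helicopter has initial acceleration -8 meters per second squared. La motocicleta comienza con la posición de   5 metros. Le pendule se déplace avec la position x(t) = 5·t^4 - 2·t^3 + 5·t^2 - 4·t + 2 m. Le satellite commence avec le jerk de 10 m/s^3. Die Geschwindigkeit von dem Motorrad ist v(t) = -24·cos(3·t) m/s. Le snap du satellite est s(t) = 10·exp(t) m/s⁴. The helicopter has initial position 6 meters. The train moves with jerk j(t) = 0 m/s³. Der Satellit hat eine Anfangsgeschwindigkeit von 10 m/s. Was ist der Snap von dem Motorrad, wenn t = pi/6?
Um dies zu lösen, müssen wir 3 Ableitungen unserer Gleichung für die Geschwindigkeit v(t) = -24·cos(3·t) nehmen. Durch Ableiten von der Geschwindigkeit erhalten wir die Beschleunigung: a(t) = 72·sin(3·t). Die Ableitung von der Beschleunigung ergibt den Ruck: j(t) = 216·cos(3·t). Mit d/dt von j(t) finden wir s(t) = -648·sin(3·t). Wir haben den Snap s(t) = -648·sin(3·t). Durch Einsetzen von t = pi/6: s(pi/6) = -648.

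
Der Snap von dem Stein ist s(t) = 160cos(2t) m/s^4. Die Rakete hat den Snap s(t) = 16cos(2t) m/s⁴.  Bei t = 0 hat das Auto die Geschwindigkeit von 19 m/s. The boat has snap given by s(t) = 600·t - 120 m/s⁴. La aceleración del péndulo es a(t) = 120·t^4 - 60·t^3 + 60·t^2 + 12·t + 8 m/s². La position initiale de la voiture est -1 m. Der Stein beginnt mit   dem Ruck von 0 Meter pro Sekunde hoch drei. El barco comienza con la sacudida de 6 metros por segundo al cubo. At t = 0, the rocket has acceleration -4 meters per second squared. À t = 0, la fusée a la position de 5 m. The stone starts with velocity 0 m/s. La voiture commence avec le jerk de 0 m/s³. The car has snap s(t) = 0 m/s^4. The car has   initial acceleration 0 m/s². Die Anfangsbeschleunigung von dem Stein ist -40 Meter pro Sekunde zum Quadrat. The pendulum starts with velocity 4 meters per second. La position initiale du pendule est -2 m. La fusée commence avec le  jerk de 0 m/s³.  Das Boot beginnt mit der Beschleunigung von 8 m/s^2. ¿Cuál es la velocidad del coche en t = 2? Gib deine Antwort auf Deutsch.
Ausgehend von dem Snap s(t) = 0, nehmen wir 3 Stammfunktionen. Die Stammfunktion von dem Snap ist der Ruck. Mit j(0) = 0 erhalten wir j(t) = 0. Durch Integration von dem Ruck und Verwendung der Anfangsbedingung a(0) = 0, erhalten wir a(t) = 0. Durch Integration von der Beschleunigung und Verwendung der Anfangsbedingung v(0) = 19, erhalten wir v(t) = 19. Wir haben die Geschwindigkeit v(t) = 19. Durch Einsetzen von t = 2: v(2) = 19.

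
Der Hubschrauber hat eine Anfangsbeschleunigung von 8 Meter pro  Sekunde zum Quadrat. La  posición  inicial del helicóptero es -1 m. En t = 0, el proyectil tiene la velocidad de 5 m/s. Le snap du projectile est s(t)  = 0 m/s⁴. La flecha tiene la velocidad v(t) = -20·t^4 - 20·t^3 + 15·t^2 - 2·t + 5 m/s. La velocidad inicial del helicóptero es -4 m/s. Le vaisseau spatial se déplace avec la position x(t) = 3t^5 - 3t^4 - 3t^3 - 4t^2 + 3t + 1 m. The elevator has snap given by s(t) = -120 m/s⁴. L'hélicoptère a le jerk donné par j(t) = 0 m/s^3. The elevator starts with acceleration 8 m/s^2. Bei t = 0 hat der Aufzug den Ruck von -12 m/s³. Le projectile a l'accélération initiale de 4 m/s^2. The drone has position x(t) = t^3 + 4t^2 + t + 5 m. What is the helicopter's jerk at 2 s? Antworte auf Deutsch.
Mit j(t) = 0 und Einsetzen von t = 2, finden wir j = 0.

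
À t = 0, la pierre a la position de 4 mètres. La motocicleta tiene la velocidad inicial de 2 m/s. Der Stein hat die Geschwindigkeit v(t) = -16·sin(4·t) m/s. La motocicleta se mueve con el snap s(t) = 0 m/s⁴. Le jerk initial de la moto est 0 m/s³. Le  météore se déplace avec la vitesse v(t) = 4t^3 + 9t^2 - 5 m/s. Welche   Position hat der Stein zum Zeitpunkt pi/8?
Ausgehend von der Geschwindigkeit v(t) = -16·sin(4·t), nehmen wir 1 Integral. Die Stammfunktion von der Geschwindigkeit, mit x(0) = 4, ergibt die Position: x(t) = 4·cos(4·t). Aus der Gleichung für die Position x(t) = 4·cos(4·t), setzen wir t = pi/8 ein und erhalten x = 0.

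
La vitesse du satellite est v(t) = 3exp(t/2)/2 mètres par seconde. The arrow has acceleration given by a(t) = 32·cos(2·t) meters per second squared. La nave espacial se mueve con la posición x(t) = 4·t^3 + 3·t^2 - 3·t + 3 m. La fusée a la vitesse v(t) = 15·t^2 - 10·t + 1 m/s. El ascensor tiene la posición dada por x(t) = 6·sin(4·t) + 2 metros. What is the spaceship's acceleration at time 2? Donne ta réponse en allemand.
Ausgehend von der Position x(t) = 4·t^3 + 3·t^2 - 3·t + 3, nehmen wir 2 Ableitungen. Die Ableitung von der Position ergibt die Geschwindigkeit: v(t) = 12·t^2 + 6·t - 3. Die Ableitung von der Geschwindigkeit ergibt die Beschleunigung: a(t) = 24·t + 6. Mit a(t) = 24·t + 6 und Einsetzen von t = 2, finden wir a = 54.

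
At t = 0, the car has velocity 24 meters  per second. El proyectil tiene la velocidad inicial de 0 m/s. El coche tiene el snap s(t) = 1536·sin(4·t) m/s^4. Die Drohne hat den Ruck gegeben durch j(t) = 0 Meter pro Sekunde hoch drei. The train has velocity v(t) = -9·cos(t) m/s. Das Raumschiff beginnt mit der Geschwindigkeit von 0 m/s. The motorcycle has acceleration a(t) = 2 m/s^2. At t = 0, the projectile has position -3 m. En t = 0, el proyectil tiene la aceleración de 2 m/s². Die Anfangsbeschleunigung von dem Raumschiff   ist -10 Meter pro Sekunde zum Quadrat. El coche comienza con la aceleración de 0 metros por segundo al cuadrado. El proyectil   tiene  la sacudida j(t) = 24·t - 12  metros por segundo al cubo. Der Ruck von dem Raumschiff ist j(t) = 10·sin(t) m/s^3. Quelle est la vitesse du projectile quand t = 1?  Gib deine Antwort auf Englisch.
Starting from jerk j(t) = 24·t - 12, we take 2 antiderivatives. The antiderivative of jerk, with a(0) = 2, gives acceleration: a(t) = 12·t^2 - 12·t + 2. Integrating acceleration and using the initial condition v(0) = 0, we get v(t) = 2·t·(2·t^2 - 3·t + 1). We have velocity v(t) = 2·t·(2·t^2 - 3·t + 1). Substituting t = 1: v(1) = 0.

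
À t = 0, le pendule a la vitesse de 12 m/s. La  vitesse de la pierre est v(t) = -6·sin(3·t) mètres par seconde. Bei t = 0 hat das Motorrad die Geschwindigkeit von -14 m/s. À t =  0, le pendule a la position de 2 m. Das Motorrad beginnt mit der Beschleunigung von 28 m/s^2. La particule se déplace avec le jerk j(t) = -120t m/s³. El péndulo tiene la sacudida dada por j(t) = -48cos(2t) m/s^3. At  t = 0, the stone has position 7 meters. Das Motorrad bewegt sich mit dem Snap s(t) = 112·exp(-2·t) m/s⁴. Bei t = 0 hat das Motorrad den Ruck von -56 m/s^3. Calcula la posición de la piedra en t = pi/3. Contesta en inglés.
To find the answer, we compute 1 integral of v(t) = -6·sin(3·t). Taking ∫v(t)dt and applying x(0) = 7, we find x(t) = 2·cos(3·t) + 5. We have position x(t) = 2·cos(3·t) + 5. Substituting t = pi/3: x(pi/3) = 3.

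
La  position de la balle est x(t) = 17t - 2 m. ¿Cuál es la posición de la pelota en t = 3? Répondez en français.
En utilisant x(t) = 17·t - 2 et en substituant t = 3, nous trouvons x = 49.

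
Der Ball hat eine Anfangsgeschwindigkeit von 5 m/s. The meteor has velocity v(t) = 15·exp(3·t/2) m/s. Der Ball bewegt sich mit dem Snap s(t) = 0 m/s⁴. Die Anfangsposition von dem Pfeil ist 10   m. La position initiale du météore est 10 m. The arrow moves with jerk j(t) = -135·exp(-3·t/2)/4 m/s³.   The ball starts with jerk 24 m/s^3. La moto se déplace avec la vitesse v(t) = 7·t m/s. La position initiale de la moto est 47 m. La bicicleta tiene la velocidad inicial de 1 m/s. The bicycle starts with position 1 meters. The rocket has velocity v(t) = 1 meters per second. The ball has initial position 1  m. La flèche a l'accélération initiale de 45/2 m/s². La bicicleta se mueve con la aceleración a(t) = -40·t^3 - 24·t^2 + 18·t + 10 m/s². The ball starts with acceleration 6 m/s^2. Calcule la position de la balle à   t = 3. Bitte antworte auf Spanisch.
Partiendo del snap s(t) = 0, tomamos 4 integrales. La integral del snap es la sacudida. Usando j(0) = 24, obtenemos j(t) = 24. Integrando la sacudida y usando la condición inicial a(0) = 6, obtenemos a(t) = 24·t + 6. Integrando la aceleración y usando la condición inicial v(0) = 5, obtenemos v(t) = 12·t^2 + 6·t + 5. La integral de la velocidad, con x(0) = 1, da la posición: x(t) = 4·t^3 + 3·t^2 + 5·t + 1. Tenemos la posición x(t) = 4·t^3 + 3·t^2 + 5·t + 1. Sustituyendo t = 3: x(3) = 151.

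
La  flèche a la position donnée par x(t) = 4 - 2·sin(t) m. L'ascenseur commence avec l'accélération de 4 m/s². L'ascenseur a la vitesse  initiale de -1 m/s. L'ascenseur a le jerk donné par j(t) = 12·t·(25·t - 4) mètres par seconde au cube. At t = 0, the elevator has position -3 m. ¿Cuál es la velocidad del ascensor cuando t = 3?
Debemos encontrar la antiderivada de nuestra ecuación de la sacudida j(t) = 12·t·(25·t - 4) 2 veces. Integrando la sacudida y usando la condición inicial a(0) = 4, obtenemos a(t) = 100·t^3 - 24·t^2 + 4. La antiderivada de la aceleración es la velocidad. Usando v(0) = -1, obtenemos v(t) = 25·t^4 - 8·t^3 + 4·t - 1. De la ecuación de la velocidad v(t) = 25·t^4 - 8·t^3 + 4·t - 1, sustituimos t = 3 para obtener v = 1820.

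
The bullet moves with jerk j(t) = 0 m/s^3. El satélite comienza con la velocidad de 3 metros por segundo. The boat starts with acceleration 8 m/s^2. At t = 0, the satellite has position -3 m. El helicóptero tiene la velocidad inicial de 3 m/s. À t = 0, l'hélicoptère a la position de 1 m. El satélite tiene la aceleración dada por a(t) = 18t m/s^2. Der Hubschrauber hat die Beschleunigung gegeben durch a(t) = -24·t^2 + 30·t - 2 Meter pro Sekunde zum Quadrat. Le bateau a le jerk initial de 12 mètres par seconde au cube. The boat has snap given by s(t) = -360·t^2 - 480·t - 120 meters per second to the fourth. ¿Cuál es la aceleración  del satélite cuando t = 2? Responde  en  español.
Usando a(t) = 18·t y sustituyendo t = 2, encontramos a = 36.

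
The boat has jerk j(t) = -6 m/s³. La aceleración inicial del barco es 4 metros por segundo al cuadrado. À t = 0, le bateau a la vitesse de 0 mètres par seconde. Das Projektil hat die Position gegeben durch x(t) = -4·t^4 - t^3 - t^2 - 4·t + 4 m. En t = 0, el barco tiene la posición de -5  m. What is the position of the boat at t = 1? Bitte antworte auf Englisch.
We need to integrate our jerk equation j(t) = -6 3 times. Taking ∫j(t)dt and applying a(0) = 4, we find a(t) = 4 - 6·t. Integrating acceleration and using the initial condition v(0) = 0, we get v(t) = t·(4 - 3·t). The antiderivative of velocity, with x(0) = -5, gives position: x(t) = -t^3 + 2·t^2 - 5. From the given position equation x(t) = -t^3 + 2·t^2 - 5, we substitute t = 1 to get x = -4.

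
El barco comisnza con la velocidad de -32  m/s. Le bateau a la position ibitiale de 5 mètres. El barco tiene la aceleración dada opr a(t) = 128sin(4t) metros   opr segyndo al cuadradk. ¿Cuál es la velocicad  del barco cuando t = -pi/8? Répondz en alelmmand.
Wir müssen unsere Gleichung für die Beschleunigung a(t) = 128·sin(4·t) 1-mal integrieren. Die Stammfunktion von der Beschleunigung ist die Geschwindigkeit. Mit v(0) = -32 erhalten wir v(t) = -32·cos(4·t). Wir haben die Geschwindigkeit v(t) = -32·cos(4·t). Durch Einsetzen von t = -pi/8: v(-pi/8) = 0.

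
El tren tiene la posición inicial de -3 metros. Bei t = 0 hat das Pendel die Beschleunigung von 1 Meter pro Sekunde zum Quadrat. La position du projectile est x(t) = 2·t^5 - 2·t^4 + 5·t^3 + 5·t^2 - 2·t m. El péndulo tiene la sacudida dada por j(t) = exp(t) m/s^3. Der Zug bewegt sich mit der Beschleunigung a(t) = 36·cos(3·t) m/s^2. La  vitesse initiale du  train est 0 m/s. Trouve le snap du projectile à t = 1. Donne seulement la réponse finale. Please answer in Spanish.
La respuesta es 192.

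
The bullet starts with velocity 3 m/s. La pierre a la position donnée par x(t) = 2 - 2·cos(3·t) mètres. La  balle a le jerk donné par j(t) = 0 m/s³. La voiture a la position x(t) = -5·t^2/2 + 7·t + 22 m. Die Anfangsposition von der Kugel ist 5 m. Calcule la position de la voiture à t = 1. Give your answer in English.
From the given position equation x(t) = -5·t^2/2 + 7·t + 22, we substitute t = 1 to get x = 53/2.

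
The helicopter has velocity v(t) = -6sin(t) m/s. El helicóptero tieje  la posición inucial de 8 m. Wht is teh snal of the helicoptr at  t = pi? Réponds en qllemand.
Wir müssen unsere Gleichung für die Geschwindigkeit v(t) = -6·sin(t) 3-mal ableiten. Die Ableitung von der Geschwindigkeit ergibt die Beschleunigung: a(t) = -6·cos(t). Durch Ableiten von der Beschleunigung erhalten wir den Ruck: j(t) = 6·sin(t). Mit d/dt von j(t) finden wir s(t) = 6·cos(t). Wir haben den Snap s(t) = 6·cos(t). Durch Einsetzen von t = pi: s(pi) = -6.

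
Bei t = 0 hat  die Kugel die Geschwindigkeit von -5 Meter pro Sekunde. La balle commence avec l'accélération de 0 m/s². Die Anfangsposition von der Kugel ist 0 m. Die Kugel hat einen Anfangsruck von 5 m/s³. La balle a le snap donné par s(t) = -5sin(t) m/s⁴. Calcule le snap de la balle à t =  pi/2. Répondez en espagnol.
Usando s(t) = -5·sin(t) y sustituyendo t = pi/2, encontramos s = -5.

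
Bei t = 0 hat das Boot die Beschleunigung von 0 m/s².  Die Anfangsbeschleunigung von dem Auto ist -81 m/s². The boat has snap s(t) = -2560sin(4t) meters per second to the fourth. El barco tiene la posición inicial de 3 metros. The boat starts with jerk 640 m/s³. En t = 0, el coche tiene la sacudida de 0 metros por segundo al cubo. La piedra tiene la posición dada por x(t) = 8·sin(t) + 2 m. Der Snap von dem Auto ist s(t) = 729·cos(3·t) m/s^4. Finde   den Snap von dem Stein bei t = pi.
Um dies zu lösen, müssen wir 4 Ableitungen unserer Gleichung für die Position x(t) = 8·sin(t) + 2 nehmen. Die Ableitung von der Position ergibt die Geschwindigkeit: v(t) = 8·cos(t). Mit d/dt von v(t) finden wir a(t) = -8·sin(t). Die Ableitung von der Beschleunigung ergibt den Ruck: j(t) = -8·cos(t). Mit d/dt von j(t) finden wir s(t) = 8·sin(t). Aus der Gleichung für den Snap s(t) = 8·sin(t), setzen wir t = pi ein und erhalten s = 0.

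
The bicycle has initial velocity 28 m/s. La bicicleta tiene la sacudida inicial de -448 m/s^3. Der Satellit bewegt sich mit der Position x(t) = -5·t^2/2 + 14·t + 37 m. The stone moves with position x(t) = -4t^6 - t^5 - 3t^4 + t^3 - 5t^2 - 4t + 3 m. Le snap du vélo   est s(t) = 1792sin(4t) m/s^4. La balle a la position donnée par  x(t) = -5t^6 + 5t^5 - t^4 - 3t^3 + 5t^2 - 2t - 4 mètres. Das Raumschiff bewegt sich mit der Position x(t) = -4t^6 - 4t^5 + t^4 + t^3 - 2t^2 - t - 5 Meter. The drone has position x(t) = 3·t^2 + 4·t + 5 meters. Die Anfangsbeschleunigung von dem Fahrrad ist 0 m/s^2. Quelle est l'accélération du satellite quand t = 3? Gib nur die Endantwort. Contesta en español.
La respuesta es -5.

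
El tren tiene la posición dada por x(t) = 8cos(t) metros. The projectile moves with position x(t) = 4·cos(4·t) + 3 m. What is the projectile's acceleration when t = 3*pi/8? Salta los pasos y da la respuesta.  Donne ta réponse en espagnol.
En t = 3*pi/8, a = 0.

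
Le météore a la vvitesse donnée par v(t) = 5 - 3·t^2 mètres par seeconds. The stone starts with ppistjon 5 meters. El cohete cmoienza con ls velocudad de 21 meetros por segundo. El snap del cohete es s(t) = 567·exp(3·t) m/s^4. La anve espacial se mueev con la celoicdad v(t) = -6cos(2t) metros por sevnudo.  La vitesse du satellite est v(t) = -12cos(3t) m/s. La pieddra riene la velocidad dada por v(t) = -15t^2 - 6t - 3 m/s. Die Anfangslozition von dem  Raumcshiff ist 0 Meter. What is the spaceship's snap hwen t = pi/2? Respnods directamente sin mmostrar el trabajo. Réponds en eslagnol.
En t = pi/2, s = 0.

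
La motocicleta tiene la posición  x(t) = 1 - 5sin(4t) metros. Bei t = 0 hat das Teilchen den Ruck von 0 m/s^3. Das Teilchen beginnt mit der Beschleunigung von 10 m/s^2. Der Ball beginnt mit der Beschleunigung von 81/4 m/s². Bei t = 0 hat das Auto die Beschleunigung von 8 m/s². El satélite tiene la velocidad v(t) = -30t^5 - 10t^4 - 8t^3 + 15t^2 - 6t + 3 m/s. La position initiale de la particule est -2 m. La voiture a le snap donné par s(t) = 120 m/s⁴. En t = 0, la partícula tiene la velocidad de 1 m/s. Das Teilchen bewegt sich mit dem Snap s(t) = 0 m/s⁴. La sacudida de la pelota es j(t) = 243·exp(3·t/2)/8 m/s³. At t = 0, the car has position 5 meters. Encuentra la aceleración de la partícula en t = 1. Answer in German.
Ausgehend von dem Snap s(t) = 0, nehmen wir 2 Integrale. Die Stammfunktion von dem Snap ist der Ruck. Mit j(0) = 0 erhalten wir j(t) = 0. Mit ∫j(t)dt und Anwendung von a(0) = 10, finden wir a(t) = 10. Mit a(t) = 10 und Einsetzen von t = 1, finden wir a = 10.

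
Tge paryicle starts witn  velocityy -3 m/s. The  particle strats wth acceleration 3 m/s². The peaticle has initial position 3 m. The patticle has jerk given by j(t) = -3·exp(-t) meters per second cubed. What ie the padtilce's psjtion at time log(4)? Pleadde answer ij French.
Nous devons intégrer notre équation du jerk j(t) = -3·exp(-t) 3 fois. En prenant ∫j(t)dt et en appliquant a(0) = 3, nous trouvons a(t) = 3·exp(-t). L'intégrale de l'accélération est la vitesse. En utilisant v(0) = -3, nous obtenons v(t) = -3·exp(-t). En intégrant la vitesse et en utilisant la condition initiale x(0) = 3, nous obtenons x(t) = 3·exp(-t). Nous avons la position x(t) = 3·exp(-t). En substituant t = log(4): x(log(4)) = 3/4.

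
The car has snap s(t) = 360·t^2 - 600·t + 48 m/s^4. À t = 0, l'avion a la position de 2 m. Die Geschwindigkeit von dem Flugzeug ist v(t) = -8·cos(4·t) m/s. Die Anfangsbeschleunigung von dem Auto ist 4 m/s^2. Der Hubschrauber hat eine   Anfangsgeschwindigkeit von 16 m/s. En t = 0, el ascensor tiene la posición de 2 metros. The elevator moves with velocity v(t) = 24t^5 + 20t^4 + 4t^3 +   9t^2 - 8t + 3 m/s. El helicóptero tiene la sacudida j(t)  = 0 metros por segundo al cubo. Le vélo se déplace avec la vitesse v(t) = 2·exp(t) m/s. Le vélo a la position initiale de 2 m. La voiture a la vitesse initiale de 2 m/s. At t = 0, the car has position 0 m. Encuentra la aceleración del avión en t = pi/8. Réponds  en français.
Nous devons dériver notre équation de la vitesse v(t) = -8·cos(4·t) 1 fois. En dérivant la vitesse, nous obtenons l'accélération: a(t) = 32·sin(4·t). De l'équation de l'accélération a(t) = 32·sin(4·t), nous substituons t = pi/8 pour obtenir a = 32.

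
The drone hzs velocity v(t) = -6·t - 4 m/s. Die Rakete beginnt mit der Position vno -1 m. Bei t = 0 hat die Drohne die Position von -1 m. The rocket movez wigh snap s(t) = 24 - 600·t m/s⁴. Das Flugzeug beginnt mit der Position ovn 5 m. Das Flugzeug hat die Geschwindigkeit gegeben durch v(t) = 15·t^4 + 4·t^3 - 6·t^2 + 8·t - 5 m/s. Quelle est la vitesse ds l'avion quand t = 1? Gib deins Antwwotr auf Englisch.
Using v(t) = 15·t^4 + 4·t^3 - 6·t^2 + 8·t - 5 and substituting t = 1, we find v = 16.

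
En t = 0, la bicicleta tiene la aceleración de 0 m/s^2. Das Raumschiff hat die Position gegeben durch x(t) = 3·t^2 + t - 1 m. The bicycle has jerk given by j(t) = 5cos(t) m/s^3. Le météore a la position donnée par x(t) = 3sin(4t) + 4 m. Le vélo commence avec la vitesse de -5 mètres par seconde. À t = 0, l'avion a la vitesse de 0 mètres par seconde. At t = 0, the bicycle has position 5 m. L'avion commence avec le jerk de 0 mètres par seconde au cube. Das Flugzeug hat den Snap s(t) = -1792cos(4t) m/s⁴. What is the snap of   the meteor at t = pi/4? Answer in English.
To solve this, we need to take 4 derivatives of our position equation x(t) = 3·sin(4·t) + 4. Taking d/dt of x(t), we find v(t) = 12·cos(4·t). Taking d/dt of v(t), we find a(t) = -48·sin(4·t). Differentiating acceleration, we get jerk: j(t) = -192·cos(4·t). Differentiating jerk, we get snap: s(t) = 768·sin(4·t). From the given snap equation s(t) = 768·sin(4·t), we substitute t = pi/4 to get s = 0.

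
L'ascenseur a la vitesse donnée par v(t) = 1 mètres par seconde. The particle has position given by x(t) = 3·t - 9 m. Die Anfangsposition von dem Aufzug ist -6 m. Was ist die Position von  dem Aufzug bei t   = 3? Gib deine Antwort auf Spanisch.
Debemos encontrar la antiderivada de nuestra ecuación de la velocidad v(t) = 1 1 vez. La integral de la velocidad es la posición. Usando x(0) = -6, obtenemos x(t) = t - 6. Usando x(t) = t - 6 y sustituyendo t = 3, encontramos x = -3.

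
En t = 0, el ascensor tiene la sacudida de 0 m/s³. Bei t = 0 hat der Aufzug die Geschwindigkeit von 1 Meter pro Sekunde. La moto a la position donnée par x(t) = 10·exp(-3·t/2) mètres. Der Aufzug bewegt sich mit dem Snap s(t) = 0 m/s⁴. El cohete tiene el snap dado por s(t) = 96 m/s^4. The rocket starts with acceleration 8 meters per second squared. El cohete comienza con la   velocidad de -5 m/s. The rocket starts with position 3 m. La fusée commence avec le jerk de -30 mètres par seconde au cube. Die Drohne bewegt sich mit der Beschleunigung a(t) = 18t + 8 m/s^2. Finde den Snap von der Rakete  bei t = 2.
Wir haben den Snap s(t) = 96. Durch Einsetzen von t = 2: s(2) = 96.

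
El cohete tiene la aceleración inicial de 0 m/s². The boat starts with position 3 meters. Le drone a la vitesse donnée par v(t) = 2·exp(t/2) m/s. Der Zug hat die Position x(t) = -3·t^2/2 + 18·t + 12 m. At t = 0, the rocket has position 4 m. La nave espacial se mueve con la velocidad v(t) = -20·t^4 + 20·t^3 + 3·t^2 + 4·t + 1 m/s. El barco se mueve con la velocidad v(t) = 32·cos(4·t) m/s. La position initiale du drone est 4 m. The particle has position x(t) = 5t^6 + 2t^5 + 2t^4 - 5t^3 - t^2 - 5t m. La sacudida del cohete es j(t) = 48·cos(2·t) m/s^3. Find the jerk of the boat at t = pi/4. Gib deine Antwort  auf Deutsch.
Wir müssen unsere Gleichung für die Geschwindigkeit v(t) = 32·cos(4·t) 2-mal ableiten. Mit d/dt von v(t) finden wir a(t) = -128·sin(4·t). Mit d/dt von a(t) finden wir j(t) = -512·cos(4·t). Wir haben den Ruck j(t) = -512·cos(4·t). Durch Einsetzen von t = pi/4: j(pi/4) = 512.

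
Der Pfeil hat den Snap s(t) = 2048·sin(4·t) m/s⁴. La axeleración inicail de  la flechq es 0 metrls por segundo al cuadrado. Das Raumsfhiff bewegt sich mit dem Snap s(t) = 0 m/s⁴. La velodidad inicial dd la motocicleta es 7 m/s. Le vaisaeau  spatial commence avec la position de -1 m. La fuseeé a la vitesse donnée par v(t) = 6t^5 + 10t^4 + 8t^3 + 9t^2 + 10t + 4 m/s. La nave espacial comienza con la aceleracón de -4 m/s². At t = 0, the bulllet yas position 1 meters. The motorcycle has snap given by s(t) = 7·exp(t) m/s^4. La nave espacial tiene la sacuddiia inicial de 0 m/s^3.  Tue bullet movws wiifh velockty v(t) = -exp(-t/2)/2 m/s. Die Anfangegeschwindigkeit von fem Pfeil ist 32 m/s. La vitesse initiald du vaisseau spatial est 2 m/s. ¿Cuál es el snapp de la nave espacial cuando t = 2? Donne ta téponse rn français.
Nous avons le snap s(t) = 0. En substituant t = 2: s(2) = 0.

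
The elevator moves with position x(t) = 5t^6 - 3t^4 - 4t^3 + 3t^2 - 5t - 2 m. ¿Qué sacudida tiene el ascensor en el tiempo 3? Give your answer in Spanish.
Para resolver esto, necesitamos tomar 3 derivadas de nuestra ecuación de la posición x(t) = 5·t^6 - 3·t^4 - 4·t^3 + 3·t^2 - 5·t - 2. Tomando d/dt de x(t), encontramos v(t) = 30·t^5 - 12·t^3 - 12·t^2 + 6·t - 5. Derivando la velocidad, obtenemos la aceleración: a(t) = 150·t^4 - 36·t^2 - 24·t + 6. Tomando d/dt de a(t), encontramos j(t) = 600·t^3 - 72·t - 24. Tenemos la sacudida j(t) = 600·t^3 - 72·t - 24. Sustituyendo t = 3: j(3) = 15960.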